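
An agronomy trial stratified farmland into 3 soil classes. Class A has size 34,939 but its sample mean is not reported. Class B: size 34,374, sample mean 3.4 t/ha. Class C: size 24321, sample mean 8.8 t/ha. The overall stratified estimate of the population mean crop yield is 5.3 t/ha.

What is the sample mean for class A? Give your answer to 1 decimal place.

4.7

N = 34939 + 34374 + 24321 = 93634.
Overall total = μ·N = 5.3·93634 = 496260.2.
Subtract the known strata: 34374·3.4 + 24321·8.8 = 330896.4.
Remaining total for class A: 496260.2 − 330896.4 = 165363.8.
Divide by its size: 165363.8 / 34939 = 4.733... → 4.7.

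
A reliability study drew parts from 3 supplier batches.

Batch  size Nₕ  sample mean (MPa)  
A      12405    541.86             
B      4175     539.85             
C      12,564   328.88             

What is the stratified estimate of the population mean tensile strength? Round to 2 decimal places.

449.76

N = 29144; weights Wₕ = Nₕ/N = (0.4256, 0.1433, 0.4311).
x̄_st = Σ Wₕ·x̄ₕ = 0.4256·541.86 + 0.1433·539.85 + 0.4311·328.88 ≈ 449.7562...
→ 449.76.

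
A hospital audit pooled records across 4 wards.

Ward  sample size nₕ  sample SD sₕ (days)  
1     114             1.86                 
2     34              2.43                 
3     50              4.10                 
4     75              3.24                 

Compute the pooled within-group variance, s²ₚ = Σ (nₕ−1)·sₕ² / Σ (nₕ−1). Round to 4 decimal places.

Degrees of freedom: 113 + 33 + 49 + 74 = 269.
Σ(nₕ−1)sₕ² = 113·3.4596 + 33·5.9049 + 49·16.81 + 74·10.4976 = 2186.3089.
s²ₚ = 2186.3089 / 269 = 8.127542... → 8.1275.

8.1275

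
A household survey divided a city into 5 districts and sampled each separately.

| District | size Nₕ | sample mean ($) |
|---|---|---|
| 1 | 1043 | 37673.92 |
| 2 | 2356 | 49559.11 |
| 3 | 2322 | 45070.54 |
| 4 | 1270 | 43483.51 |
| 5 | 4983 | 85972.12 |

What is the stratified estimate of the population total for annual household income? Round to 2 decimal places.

744332087.26

1: 1043·37673.92 = 39293898.56
2: 2356·49559.11 = 116761263.16
3: 2322·45070.54 = 104653793.88
4: 1270·43483.51 = 55224057.7
5: 4983·85972.12 = 428399073.96
τ̂ = Σ Nₕx̄ₕ = 744332087.26.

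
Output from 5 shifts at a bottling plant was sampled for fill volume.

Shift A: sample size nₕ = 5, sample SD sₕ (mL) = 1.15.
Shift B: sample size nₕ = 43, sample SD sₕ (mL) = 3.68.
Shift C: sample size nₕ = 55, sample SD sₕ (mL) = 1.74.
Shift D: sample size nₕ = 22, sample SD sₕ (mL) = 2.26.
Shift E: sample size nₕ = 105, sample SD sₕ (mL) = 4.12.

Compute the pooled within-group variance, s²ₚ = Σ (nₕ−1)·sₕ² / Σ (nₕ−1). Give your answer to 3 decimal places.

11.601

A: (5−1)·1.15² = 4·1.3225 = 5.29
B: (43−1)·3.68² = 42·13.5424 = 568.7808
C: (55−1)·1.74² = 54·3.0276 = 163.4904
D: (22−1)·2.26² = 21·5.1076 = 107.2596
E: (105−1)·4.12² = 104·16.9744 = 1765.3376
Numerator = 2610.1584; denominator = Σ(nₕ−1) = 225.
s²ₚ = 2610.1584/225 = 11.60070... → 11.601.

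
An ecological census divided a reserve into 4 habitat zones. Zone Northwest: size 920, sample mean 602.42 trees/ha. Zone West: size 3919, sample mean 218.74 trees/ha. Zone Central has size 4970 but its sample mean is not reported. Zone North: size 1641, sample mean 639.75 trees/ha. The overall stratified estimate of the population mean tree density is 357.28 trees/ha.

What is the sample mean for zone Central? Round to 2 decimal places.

327.88

Σ Nₕx̄ₕ = N·μ, so 4970·x̄_Central = 11450·357.28 − (920·602.42 + 3919·218.74 + 1641·639.75).
= 4090856 − 2461298.21 = 1629557.79.
x̄_Central = 1629557.79 / 4970 = 327.8788... → 327.88.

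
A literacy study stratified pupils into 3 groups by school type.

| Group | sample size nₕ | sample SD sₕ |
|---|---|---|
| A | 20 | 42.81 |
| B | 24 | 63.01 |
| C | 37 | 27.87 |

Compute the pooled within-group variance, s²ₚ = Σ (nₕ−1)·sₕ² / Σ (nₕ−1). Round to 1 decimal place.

1975.6

A: (20−1)·42.81² = 19·1832.6961 = 34821.2259
B: (24−1)·63.01² = 23·3970.2601 = 91315.9823
C: (37−1)·27.87² = 36·776.7369 = 27962.5284
Numerator = 154099.7366; denominator = Σ(nₕ−1) = 78.
s²ₚ = 154099.7366/78 = 1975.638... → 1975.6.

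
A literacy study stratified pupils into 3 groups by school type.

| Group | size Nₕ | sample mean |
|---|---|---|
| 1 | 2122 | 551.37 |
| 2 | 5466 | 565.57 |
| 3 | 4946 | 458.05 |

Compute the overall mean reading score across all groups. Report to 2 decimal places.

N = 2122 + 5466 + 4946 = 12534.
Overall mean = Σ (Nₕ/N)·x̄ₕ — weight by population share, not a simple average.
Σ Nₕx̄ₕ = 2122·551.37 + 5466·565.57 + 4946·458.05 = 1170007.14 + 3091405.62 + 2265515.3 = 6526928.06.
Divide by N: 6526928.06 / 12534 = 520.7378... → 520.74.

520.74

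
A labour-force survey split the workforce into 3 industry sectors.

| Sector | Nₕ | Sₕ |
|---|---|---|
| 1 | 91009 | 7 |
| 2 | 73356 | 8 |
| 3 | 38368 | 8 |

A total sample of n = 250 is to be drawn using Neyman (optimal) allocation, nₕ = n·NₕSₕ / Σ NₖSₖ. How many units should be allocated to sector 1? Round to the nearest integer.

104

1: NₕSₕ = 91009·7 = 637063
2: NₕSₕ = 73356·8 = 586848
3: NₕSₕ = 38368·8 = 306944
Σ NₕSₕ = 1530855.
n_1 = 250·637063/1530855 = 104.037... → 104.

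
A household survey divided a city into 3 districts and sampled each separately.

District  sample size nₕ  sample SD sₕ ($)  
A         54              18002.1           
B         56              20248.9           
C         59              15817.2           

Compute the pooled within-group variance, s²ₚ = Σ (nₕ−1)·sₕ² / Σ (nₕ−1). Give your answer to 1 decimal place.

326732865.5

Degrees of freedom: 53 + 55 + 58 = 166.
Σ(nₕ−1)sₕ² = 53·324075604.41 + 55·410017951.21 + 58·250183815.84 = 54237655669.
s²ₚ = 54237655669 / 166 = 326732865.476... → 326732865.5.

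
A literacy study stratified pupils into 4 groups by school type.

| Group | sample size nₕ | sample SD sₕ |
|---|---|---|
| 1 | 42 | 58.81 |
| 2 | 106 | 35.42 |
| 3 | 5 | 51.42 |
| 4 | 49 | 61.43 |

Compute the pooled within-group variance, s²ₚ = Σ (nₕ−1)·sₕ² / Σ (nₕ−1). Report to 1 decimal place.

2349.7

Degrees of freedom: 41 + 105 + 4 + 48 = 198.
Σ(nₕ−1)sₕ² = 41·3458.6161 + 105·1254.5764 + 4·2644.0164 + 48·3773.6449 = 465244.8029.
s²ₚ = 465244.8029 / 198 = 2349.721... → 2349.7.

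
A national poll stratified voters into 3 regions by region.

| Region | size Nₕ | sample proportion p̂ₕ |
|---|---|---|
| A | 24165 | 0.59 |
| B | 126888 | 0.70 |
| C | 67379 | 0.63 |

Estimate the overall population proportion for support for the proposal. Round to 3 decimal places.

0.666

Wₕ = Nₕ/N with N = 218432: 0.1106, 0.5809, 0.3085.
p̂_st = 0.1106·0.59 + 0.5809·0.70 + 0.3085·0.63 ≈ 0.66624... → 0.666.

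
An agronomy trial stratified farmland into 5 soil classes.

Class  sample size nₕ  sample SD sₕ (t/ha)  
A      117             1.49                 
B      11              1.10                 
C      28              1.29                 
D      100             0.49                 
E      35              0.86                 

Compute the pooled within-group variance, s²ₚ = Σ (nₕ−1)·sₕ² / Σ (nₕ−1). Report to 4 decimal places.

1.2709

Degrees of freedom: 116 + 10 + 27 + 99 + 34 = 286.
Σ(nₕ−1)sₕ² = 116·2.2201 + 10·1.21 + 27·1.6641 + 99·0.2401 + 34·0.7396 = 363.4786.
s²ₚ = 363.4786 / 286 = 1.270904... → 1.2709.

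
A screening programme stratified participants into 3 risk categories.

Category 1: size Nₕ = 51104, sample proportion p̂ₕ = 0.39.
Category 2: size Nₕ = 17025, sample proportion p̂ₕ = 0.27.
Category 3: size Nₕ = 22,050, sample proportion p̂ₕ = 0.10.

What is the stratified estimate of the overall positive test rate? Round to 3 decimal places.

Wₕ = Nₕ/N with N = 90179: 0.5667, 0.1888, 0.2445.
p̂_st = 0.5667·0.39 + 0.1888·0.27 + 0.2445·0.10 ≈ 0.29644... → 0.296.

0.296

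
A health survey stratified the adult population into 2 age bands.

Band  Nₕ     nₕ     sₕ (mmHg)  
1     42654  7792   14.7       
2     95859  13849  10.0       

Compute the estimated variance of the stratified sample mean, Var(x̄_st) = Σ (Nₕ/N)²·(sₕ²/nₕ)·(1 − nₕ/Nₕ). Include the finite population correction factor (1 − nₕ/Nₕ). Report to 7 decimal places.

0.0051081

N = 138513. Term for each stratum: Wₕ²sₕ²/nₕ·(1−nₕ/Nₕ).
Var(x̄_st) = 0.0021493974 + 0.0029586951 = 0.0051080925 → 0.0051081.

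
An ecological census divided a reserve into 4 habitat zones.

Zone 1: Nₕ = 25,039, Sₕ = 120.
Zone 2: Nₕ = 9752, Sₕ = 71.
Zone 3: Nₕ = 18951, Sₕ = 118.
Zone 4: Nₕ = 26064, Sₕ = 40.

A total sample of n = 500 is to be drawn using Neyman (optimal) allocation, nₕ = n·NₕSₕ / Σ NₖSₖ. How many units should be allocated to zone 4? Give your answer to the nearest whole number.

75

1: NₕSₕ = 25039·120 = 3004680
2: NₕSₕ = 9752·71 = 692392
3: NₕSₕ = 18951·118 = 2236218
4: NₕSₕ = 26064·40 = 1042560
Σ NₕSₕ = 6975850.
n_4 = 500·1042560/6975850 = 74.726... → 75.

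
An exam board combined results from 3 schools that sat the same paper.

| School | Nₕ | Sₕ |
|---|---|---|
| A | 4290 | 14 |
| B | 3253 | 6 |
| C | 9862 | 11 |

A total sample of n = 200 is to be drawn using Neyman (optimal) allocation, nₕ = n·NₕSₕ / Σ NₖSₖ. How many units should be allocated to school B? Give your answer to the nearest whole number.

A: NₕSₕ = 4290·14 = 60060
B: NₕSₕ = 3253·6 = 19518
C: NₕSₕ = 9862·11 = 108482
Σ NₕSₕ = 188060.
n_B = 200·19518/188060 = 20.757... → 21.

21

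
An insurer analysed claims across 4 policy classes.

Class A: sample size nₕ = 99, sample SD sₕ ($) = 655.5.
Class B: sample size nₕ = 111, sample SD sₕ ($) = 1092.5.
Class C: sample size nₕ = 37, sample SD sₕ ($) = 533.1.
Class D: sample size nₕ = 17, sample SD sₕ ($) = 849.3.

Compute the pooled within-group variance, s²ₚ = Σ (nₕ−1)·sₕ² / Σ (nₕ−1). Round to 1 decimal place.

750661.0

Degrees of freedom: 98 + 110 + 36 + 16 = 260.
Σ(nₕ−1)sₕ² = 98·429680.25 + 110·1193556.25 + 36·284195.61 + 16·721310.49 = 195171861.8.
s²ₚ = 195171861.8 / 260 = 750661.007... → 750661.0.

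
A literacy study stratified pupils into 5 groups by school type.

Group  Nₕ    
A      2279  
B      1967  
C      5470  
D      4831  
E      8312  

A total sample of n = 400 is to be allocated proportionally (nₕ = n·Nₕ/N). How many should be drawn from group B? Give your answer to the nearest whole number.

Share of group B = 1967/22859 = 0.08605.
Allocate 400 × 0.08605 = 34.420... → 34.

34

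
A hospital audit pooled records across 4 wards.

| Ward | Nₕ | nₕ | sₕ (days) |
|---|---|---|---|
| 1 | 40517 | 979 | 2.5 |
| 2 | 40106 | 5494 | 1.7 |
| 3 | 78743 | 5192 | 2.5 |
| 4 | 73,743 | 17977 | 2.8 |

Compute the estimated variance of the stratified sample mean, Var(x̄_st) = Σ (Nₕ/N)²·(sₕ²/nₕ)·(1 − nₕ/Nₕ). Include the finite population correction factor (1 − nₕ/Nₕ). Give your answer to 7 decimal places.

N = 233109. Term for each stratum: Wₕ²sₕ²/nₕ·(1−nₕ/Nₕ).
Var(x̄_st) = 0.0001882050 + 0.0000134378 + 0.0001283003 + 0.0000330043 = 0.0003629475 → 0.0003629.

0.0003629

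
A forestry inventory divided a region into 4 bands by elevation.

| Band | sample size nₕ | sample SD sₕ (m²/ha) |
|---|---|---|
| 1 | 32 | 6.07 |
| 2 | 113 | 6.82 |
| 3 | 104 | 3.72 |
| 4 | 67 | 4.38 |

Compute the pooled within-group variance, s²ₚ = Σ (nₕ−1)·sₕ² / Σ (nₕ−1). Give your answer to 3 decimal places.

28.984

1: (32−1)·6.07² = 31·36.8449 = 1142.1919
2: (113−1)·6.82² = 112·46.5124 = 5209.3888
3: (104−1)·3.72² = 103·13.8384 = 1425.3552
4: (67−1)·4.38² = 66·19.1844 = 1266.1704
Numerator = 9043.1063; denominator = Σ(nₕ−1) = 312.
s²ₚ = 9043.1063/312 = 28.98432... → 28.984.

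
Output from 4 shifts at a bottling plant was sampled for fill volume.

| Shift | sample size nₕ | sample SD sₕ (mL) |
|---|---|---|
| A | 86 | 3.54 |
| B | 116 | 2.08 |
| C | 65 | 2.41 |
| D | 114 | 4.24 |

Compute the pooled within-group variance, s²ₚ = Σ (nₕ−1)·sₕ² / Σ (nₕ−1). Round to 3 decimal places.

10.520

Degrees of freedom: 85 + 115 + 64 + 113 = 377.
Σ(nₕ−1)sₕ² = 85·12.5316 + 115·4.3264 + 64·5.8081 + 113·17.9776 = 3965.9092.
s²ₚ = 3965.9092 / 377 = 10.51965... → 10.520.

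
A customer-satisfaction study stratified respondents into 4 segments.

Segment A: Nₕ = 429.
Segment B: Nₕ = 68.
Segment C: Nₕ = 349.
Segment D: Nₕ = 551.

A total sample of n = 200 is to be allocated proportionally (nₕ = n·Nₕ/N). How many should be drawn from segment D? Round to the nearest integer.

79

Share of segment D = 551/1397 = 0.39442.
Allocate 200 × 0.39442 = 78.883... → 79.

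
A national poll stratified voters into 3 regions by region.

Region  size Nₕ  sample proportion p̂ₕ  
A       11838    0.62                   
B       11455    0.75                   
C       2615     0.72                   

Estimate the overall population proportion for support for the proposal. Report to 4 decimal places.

0.6876

N = 11838 + 11455 + 2615 = 25908.
Overall proportion = Σ (Nₕ/N)·p̂ₕ.
Σ Nₕp̂ₕ = 7339.56 + 8591.25 + 1882.8 = 17813.61.
17813.61 / 25908 = 0.687572... → 0.6876.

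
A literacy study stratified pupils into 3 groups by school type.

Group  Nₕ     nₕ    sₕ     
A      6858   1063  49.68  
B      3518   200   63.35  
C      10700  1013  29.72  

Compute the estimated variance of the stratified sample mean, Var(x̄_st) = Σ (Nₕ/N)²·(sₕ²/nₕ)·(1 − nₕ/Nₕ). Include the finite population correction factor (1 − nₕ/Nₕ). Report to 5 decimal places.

N = 21076. Term for each stratum: Wₕ²sₕ²/nₕ·(1−nₕ/Nₕ).
Var(x̄_st) = 0.20773250 + 0.52730159 + 0.20346273 = 0.93849682 → 0.93850.

0.93850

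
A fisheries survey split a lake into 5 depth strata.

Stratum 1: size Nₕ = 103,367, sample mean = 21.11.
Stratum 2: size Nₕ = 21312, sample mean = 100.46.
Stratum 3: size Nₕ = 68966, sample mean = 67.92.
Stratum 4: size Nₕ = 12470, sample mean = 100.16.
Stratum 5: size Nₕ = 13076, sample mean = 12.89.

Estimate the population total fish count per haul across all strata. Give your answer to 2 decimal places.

10424796.45

1: 103367·21.11 = 2182077.37
2: 21312·100.46 = 2141003.52
3: 68966·67.92 = 4684170.72
4: 12470·100.16 = 1248995.2
5: 13076·12.89 = 168549.64
τ̂ = Σ Nₕx̄ₕ = 10424796.45.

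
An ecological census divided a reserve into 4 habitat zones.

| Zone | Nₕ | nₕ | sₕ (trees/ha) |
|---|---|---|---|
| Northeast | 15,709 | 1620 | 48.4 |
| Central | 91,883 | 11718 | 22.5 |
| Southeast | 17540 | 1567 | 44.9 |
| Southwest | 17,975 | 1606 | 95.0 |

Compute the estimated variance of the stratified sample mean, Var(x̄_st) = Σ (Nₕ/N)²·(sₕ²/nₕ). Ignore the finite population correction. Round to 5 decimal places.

N = 143107; Wₕ = Nₕ/N.
zone Northeast: (15709/143107)²·48.4²/1620 = 0.01742413
zone Central: (91883/143107)²·22.5²/11718 = 0.01780984
zone Southeast: (17540/143107)²·44.9²/1567 = 0.01932685
zone Southwest: (17975/143107)²·95.0²/1606 = 0.08865796
Sum = 0.14321878 → 0.14322.

0.14322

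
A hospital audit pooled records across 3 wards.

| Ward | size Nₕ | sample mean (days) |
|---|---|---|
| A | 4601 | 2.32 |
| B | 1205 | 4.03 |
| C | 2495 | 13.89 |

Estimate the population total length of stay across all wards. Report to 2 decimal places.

A: 4601·2.32 = 10674.32
B: 1205·4.03 = 4856.15
C: 2495·13.89 = 34655.55
τ̂ = Σ Nₕx̄ₕ = 50186.02.

50186.02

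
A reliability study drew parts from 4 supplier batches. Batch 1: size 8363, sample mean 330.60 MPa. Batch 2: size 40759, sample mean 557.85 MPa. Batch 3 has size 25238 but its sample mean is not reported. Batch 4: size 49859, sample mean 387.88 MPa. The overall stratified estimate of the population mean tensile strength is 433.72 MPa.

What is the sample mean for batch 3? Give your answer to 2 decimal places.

N = 8363 + 40759 + 25238 + 49859 = 124219.
Overall total = μ·N = 433.72·124219 = 53876264.68.
Subtract the known strata: 8363·330.60 + 40759·557.85 + 49859·387.88 = 44841524.87.
Remaining total for batch 3: 53876264.68 − 44841524.87 = 9034739.81.
Divide by its size: 9034739.81 / 25238 = 357.9816... → 357.98.

357.98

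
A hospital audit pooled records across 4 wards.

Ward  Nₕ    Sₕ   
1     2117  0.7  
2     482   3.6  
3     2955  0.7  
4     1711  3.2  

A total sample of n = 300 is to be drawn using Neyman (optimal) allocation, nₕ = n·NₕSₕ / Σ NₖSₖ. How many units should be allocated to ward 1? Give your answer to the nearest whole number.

41

Σ NₕSₕ = 2117·0.7 + 482·3.6 + 2955·0.7 + 1711·3.2 = 10760.8.
Share for 1: 1481.9/10760.8 = 0.13771.
n_1 = 300 × 0.13771 = 41.314... → 41.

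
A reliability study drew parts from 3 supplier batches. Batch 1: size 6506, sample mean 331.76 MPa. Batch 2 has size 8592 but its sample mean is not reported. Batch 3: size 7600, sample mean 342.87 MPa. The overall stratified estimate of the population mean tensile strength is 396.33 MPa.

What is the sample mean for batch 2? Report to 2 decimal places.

492.51

Σ Nₕx̄ₕ = N·μ, so 8592·x̄_2 = 22698·396.33 − (6506·331.76 + 7600·342.87).
= 8995898.34 − 4764242.56 = 4231655.78.
x̄_2 = 4231655.78 / 8592 = 492.5111... → 492.51.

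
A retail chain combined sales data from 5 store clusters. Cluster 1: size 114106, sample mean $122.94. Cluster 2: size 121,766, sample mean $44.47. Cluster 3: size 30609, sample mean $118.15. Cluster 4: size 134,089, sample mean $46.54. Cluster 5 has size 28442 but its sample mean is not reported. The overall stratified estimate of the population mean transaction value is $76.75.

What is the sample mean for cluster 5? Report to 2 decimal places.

127.51

N = 114106 + 121766 + 30609 + 134089 + 28442 = 429012.
Overall total = μ·N = 76.75·429012 = 32926671.
Subtract the known strata: 114106·122.94 + 121766·44.47 + 30609·118.15 + 134089·46.54 = 29300081.07.
Remaining total for cluster 5: 32926671 − 29300081.07 = 3626589.93.
Divide by its size: 3626589.93 / 28442 = 127.5083... → 127.51.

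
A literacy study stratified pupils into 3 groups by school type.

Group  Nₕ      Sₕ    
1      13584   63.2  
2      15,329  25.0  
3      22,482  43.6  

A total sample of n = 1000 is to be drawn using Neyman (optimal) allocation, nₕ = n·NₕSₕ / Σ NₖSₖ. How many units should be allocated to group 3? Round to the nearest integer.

1: NₕSₕ = 13584·63.2 = 858508.8
2: NₕSₕ = 15329·25.0 = 383225
3: NₕSₕ = 22482·43.6 = 980215.2
Σ NₕSₕ = 2221949.
n_3 = 1000·980215.2/2221949 = 441.151... → 441.

441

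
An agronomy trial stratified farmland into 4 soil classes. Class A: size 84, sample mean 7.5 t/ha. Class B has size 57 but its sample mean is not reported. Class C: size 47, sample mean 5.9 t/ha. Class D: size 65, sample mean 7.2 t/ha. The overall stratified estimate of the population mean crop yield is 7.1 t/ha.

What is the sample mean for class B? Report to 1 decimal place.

7.4

N = 84 + 57 + 47 + 65 = 253.
Overall total = μ·N = 7.1·253 = 1796.3.
Subtract the known strata: 84·7.5 + 47·5.9 + 65·7.2 = 1375.3.
Remaining total for class B: 1796.3 − 1375.3 = 421.
Divide by its size: 421 / 57 = 7.386... → 7.4.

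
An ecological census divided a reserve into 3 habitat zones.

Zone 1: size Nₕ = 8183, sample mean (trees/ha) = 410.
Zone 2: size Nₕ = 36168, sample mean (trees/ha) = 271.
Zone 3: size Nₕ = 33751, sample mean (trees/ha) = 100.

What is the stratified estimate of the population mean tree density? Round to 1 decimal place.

211.7

N = 78102; weights Wₕ = Nₕ/N = (0.1048, 0.4631, 0.4321).
x̄_st = Σ Wₕ·x̄ₕ = 0.1048·410 + 0.4631·271 + 0.4321·100 ≈ 211.668...
→ 211.7.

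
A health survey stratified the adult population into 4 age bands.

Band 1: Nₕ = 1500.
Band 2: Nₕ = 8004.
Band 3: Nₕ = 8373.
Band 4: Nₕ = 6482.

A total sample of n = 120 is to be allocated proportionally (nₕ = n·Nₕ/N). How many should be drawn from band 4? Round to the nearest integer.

Share of band 4 = 6482/24359 = 0.26610.
Allocate 120 × 0.26610 = 31.932... → 32.

32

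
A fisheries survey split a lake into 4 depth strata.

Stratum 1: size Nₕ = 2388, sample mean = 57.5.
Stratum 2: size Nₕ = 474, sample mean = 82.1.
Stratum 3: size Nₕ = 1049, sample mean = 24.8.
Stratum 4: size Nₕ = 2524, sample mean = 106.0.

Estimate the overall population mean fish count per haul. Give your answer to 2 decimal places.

x̄_st = (Σ Nₕx̄ₕ) / (Σ Nₕ) = (2388·57.5 + 474·82.1 + 1049·24.8 + 2524·106.0) / 6435
= 469784.6 / 6435 = 73.0046... → 73.00.

73.00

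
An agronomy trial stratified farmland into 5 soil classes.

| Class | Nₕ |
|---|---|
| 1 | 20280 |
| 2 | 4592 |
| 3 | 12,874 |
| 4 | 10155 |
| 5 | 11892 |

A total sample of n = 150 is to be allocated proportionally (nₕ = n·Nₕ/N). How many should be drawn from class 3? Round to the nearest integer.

N = 20280 + 4592 + 12874 + 10155 + 11892 = 59793.
n_3 = 150·12874/59793 = 32.296... → 32.

32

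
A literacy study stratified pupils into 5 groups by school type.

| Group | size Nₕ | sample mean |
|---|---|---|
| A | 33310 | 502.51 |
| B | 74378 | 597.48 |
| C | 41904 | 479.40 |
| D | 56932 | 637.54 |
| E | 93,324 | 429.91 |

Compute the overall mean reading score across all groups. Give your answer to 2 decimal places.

N = 33310 + 74378 + 41904 + 56932 + 93324 = 299848.
Weight each subgroup mean by Nₕ/N and sum.
Σ Nₕx̄ₕ = 33310·502.51 + 74378·597.48 + 41904·479.40 + 56932·637.54 + 93324·429.91 = 16738608.1 + 44439367.44 + 20088777.6 + 36296427.28 + 40120920.84 = 157684101.26.
Divide by N: 157684101.26 / 299848 = 525.8801... → 525.88.

525.88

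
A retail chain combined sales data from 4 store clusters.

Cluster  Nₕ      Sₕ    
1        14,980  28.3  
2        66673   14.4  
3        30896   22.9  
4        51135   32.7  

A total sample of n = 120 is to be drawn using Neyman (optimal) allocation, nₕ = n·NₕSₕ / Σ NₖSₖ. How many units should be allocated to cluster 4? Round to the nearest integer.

Σ NₕSₕ = 14980·28.3 + 66673·14.4 + 30896·22.9 + 51135·32.7 = 3763658.1.
Share for 4: 1672114.5/3763658.1 = 0.44428.
n_4 = 120 × 0.44428 = 53.313... → 53.

53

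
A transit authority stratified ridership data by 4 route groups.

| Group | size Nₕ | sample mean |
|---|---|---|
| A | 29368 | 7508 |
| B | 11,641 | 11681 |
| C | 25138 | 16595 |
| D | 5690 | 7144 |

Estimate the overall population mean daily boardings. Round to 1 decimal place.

11335.2

N = 29368 + 11641 + 25138 + 5690 = 71837.
Weight each subgroup mean by Nₕ/N and sum.
Σ Nₕx̄ₕ = 29368·7508 + 11641·11681 + 25138·16595 + 5690·7144 = 220494944 + 135978521 + 417165110 + 40649360 = 814287935.
Divide by N: 814287935 / 71837 = 11335.216... → 11335.2.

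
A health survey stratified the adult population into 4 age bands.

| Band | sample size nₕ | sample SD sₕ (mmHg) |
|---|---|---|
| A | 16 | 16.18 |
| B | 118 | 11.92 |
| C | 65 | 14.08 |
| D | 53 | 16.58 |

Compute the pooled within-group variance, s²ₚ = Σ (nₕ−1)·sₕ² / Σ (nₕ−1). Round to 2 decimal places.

A: (16−1)·16.18² = 15·261.7924 = 3926.886
B: (118−1)·11.92² = 117·142.0864 = 16624.1088
C: (65−1)·14.08² = 64·198.2464 = 12687.7696
D: (53−1)·16.58² = 52·274.8964 = 14294.6128
Numerator = 47533.3772; denominator = Σ(nₕ−1) = 248.
s²ₚ = 47533.3772/248 = 191.6668... → 191.67.

191.67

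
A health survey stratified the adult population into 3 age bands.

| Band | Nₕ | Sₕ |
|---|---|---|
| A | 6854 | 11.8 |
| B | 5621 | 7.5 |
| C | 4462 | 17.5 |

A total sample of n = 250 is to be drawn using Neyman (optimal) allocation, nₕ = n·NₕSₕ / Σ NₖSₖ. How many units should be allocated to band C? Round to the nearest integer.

97

Σ NₕSₕ = 6854·11.8 + 5621·7.5 + 4462·17.5 = 201119.7.
Share for C: 78085/201119.7 = 0.38825.
n_C = 250 × 0.38825 = 97.063... → 97.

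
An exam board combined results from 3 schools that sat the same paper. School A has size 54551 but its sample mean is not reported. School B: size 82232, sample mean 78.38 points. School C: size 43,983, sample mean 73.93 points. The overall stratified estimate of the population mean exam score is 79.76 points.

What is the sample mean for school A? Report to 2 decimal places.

N = 54551 + 82232 + 43983 = 180766.
Overall total = μ·N = 79.76·180766 = 14417896.16.
Subtract the known strata: 82232·78.38 + 43983·73.93 = 9697007.35.
Remaining total for school A: 14417896.16 − 9697007.35 = 4720888.81.
Divide by its size: 4720888.81 / 54551 = 86.5408... → 86.54.

86.54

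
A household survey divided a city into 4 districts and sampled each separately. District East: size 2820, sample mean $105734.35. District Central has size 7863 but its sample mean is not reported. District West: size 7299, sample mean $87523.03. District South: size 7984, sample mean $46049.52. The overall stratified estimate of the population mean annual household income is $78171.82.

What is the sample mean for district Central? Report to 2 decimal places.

Σ Nₕx̄ₕ = N·μ, so 7863·x̄_Central = 25966·78171.82 − (2820·105734.35 + 7299·87523.03 + 7984·46049.52).
= 2029809478.12 − 1304660830.65 = 725148647.47.
x̄_Central = 725148647.47 / 7863 = 92222.8981... → 92222.90.

92222.90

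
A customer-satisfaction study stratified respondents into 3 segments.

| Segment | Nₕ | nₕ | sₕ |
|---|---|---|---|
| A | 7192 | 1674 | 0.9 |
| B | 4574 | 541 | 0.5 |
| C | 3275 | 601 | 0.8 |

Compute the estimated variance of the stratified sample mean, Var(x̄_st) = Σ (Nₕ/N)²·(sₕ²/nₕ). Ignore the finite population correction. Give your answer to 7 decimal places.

N = 15041. Term for each stratum: Wₕ²sₕ²/nₕ.
Var(x̄_st) = 0.0001106307 + 0.0000427348 + 0.0000504864 = 0.0002038519 → 0.0002039.

0.0002039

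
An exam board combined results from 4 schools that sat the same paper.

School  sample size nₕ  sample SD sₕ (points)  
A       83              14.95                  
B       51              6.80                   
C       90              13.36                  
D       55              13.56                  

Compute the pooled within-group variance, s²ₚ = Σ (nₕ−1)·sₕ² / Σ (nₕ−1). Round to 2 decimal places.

168.92

A: (83−1)·14.95² = 82·223.5025 = 18327.205
B: (51−1)·6.80² = 50·46.24 = 2312
C: (90−1)·13.36² = 89·178.4896 = 15885.5744
D: (55−1)·13.56² = 54·183.8736 = 9929.1744
Numerator = 46453.9538; denominator = Σ(nₕ−1) = 275.
s²ₚ = 46453.9538/275 = 168.9235... → 168.92.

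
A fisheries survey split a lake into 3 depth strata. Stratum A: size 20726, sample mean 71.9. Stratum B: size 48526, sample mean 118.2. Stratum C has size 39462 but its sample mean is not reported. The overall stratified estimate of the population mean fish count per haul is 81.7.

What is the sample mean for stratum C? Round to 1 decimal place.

Σ Nₕx̄ₕ = N·μ, so 39462·x̄_C = 108714·81.7 − (20726·71.9 + 48526·118.2).
= 8881933.8 − 7225972.6 = 1655961.2.
x̄_C = 1655961.2 / 39462 = 41.963... → 42.0.

42.0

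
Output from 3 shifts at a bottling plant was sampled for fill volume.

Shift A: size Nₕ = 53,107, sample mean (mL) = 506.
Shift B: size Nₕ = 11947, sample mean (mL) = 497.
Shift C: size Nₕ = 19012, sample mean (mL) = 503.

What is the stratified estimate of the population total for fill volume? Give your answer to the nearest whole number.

Estimate total by summing Nₕ·x̄ₕ over strata.
53107·506 + 11947·497 + 19012·503 = 26872142 + 5937659 + 9563036 = 42372837.

42372837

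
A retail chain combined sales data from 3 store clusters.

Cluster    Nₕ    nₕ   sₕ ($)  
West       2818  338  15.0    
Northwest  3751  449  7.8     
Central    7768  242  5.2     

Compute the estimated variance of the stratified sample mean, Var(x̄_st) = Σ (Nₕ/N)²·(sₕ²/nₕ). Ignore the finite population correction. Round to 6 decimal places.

0.067794

N = 14337. Term for each stratum: Wₕ²sₕ²/nₕ.
Var(x̄_st) = 0.025717647 + 0.009275139 + 0.032801461 = 0.067794246 → 0.067794.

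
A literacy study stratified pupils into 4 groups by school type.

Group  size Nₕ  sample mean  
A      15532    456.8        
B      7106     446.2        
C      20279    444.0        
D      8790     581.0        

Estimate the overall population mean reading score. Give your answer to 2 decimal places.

N = 51707; weights Wₕ = Nₕ/N = (0.3004, 0.1374, 0.3922, 0.1700).
x̄_st = Σ Wₕ·x̄ₕ = 0.3004·456.8 + 0.1374·446.2 + 0.3922·444.0 + 0.1700·581.0 ≈ 471.4368...
→ 471.44.

471.44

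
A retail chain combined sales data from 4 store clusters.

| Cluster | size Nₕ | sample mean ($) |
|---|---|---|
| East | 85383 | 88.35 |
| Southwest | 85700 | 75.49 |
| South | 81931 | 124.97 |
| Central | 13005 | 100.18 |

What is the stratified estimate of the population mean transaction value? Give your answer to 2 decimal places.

N = 85383 + 85700 + 81931 + 13005 = 266019.
Weight each subgroup mean by Nₕ/N and sum.
Σ Nₕx̄ₕ = 85383·88.35 + 85700·75.49 + 81931·124.97 + 13005·100.18 = 7543588.05 + 6469493 + 10238917.07 + 1302840.9 = 25554839.02.
Divide by N: 25554839.02 / 266019 = 96.0640... → 96.06.

96.06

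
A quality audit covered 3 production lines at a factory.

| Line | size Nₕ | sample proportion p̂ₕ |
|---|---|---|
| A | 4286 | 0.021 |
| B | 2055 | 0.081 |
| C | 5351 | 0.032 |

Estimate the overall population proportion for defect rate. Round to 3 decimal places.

0.037

N = 4286 + 2055 + 5351 = 11692.
Overall proportion = Σ (Nₕ/N)·p̂ₕ.
Σ Nₕp̂ₕ = 90.006 + 166.455 + 171.232 = 427.693.
427.693 / 11692 = 0.03658... → 0.037.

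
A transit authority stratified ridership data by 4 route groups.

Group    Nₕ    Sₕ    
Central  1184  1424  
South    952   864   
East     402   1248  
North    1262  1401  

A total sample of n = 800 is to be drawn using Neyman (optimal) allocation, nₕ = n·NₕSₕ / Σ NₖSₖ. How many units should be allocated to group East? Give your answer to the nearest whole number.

Σ NₕSₕ = 1184·1424 + 952·864 + 402·1248 + 1262·1401 = 4778302.
Share for East: 501696/4778302 = 0.10499.
n_East = 800 × 0.10499 = 83.996... → 84.

84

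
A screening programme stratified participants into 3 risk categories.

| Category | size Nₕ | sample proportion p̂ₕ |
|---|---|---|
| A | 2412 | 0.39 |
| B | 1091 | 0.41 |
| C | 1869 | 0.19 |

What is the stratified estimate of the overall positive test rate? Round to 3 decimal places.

0.324

Wₕ = Nₕ/N with N = 5372: 0.4490, 0.2031, 0.3479.
p̂_st = 0.4490·0.39 + 0.2031·0.41 + 0.3479·0.19 ≈ 0.32448... → 0.324.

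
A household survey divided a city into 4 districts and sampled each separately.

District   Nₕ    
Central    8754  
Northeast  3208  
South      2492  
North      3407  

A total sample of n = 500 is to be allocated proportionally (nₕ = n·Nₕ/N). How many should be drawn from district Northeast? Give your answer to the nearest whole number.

90

Share of district Northeast = 3208/17861 = 0.17961.
Allocate 500 × 0.17961 = 89.805... → 90.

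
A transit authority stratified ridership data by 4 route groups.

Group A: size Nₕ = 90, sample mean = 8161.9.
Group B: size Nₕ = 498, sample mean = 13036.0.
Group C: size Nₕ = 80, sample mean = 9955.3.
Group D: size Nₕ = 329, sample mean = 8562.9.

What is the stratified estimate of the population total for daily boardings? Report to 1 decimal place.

10840117.1

Population total = Σ Nₕ·x̄ₕ (each stratum's size times its mean).
90·8161.9 + 498·13036.0 + 80·9955.3 + 329·8562.9 = 734571 + 6491928 + 796424 + 2817194.1 = 10840117.1.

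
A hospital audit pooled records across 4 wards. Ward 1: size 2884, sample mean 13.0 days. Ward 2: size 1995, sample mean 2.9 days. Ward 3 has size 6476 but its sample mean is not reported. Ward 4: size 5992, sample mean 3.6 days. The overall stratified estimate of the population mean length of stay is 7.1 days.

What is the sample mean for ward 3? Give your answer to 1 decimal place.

Σ Nₕx̄ₕ = N·μ, so 6476·x̄_3 = 17347·7.1 − (2884·13.0 + 1995·2.9 + 5992·3.6).
= 123163.7 − 64848.7 = 58315.
x̄_3 = 58315 / 6476 = 9.005... → 9.0.

9.0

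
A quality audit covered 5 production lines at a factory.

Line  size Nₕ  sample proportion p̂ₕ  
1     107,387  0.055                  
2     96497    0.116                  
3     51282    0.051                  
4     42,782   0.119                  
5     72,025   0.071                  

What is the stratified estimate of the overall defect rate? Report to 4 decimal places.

0.0809

Wₕ = Nₕ/N with N = 369973: 0.2903, 0.2608, 0.1386, 0.1156, 0.1947.
p̂_st = 0.2903·0.055 + 0.2608·0.116 + 0.1386·0.051 + 0.1156·0.119 + 0.1947·0.071 ≈ 0.080871... → 0.0809.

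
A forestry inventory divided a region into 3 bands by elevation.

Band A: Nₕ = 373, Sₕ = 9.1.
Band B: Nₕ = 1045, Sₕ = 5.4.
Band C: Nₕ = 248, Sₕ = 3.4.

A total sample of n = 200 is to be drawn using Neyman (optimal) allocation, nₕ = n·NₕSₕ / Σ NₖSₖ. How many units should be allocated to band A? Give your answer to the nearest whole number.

69

A: NₕSₕ = 373·9.1 = 3394.3
B: NₕSₕ = 1045·5.4 = 5643
C: NₕSₕ = 248·3.4 = 843.2
Σ NₕSₕ = 9880.5.
n_A = 200·3394.3/9880.5 = 68.707... → 69.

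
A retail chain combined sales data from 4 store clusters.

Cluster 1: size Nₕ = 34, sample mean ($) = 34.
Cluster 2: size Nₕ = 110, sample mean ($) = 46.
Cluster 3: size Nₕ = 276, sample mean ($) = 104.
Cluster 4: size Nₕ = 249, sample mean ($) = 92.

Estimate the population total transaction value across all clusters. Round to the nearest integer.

1: 34·34 = 1156
2: 110·46 = 5060
3: 276·104 = 28704
4: 249·92 = 22908
τ̂ = Σ Nₕx̄ₕ = 57828.

57828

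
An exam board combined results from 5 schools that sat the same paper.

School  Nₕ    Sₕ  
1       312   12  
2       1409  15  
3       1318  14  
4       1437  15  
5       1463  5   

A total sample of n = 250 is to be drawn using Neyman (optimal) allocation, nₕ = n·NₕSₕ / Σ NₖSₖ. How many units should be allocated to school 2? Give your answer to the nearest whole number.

73

Σ NₕSₕ = 312·12 + 1409·15 + 1318·14 + 1437·15 + 1463·5 = 72201.
Share for 2: 21135/72201 = 0.29272.
n_2 = 250 × 0.29272 = 73.181... → 73.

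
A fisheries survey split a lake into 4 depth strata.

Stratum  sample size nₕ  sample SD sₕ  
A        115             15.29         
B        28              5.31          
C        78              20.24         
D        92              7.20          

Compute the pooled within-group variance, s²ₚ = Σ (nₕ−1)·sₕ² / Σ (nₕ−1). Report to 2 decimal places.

206.06

A: (115−1)·15.29² = 114·233.7841 = 26651.3874
B: (28−1)·5.31² = 27·28.1961 = 761.2947
C: (78−1)·20.24² = 77·409.6576 = 31543.6352
D: (92−1)·7.20² = 91·51.84 = 4717.44
Numerator = 63673.7573; denominator = Σ(nₕ−1) = 309.
s²ₚ = 63673.7573/309 = 206.0639... → 206.06.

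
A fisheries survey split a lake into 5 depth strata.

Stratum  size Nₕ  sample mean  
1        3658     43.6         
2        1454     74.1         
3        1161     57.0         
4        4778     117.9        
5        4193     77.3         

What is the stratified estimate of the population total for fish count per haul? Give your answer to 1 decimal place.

1: 3658·43.6 = 159488.8
2: 1454·74.1 = 107741.4
3: 1161·57.0 = 66177
4: 4778·117.9 = 563326.2
5: 4193·77.3 = 324118.9
τ̂ = Σ Nₕx̄ₕ = 1220852.3.

1220852.3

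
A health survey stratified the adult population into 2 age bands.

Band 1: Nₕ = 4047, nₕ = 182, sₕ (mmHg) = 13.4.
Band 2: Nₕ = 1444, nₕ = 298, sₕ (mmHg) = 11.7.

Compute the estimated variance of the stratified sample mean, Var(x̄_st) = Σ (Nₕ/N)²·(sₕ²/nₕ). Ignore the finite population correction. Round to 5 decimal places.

N = 5491. Term for each stratum: Wₕ²sₕ²/nₕ.
Var(x̄_st) = 0.53592218 + 0.03176779 = 0.56768997 → 0.56769.

0.56769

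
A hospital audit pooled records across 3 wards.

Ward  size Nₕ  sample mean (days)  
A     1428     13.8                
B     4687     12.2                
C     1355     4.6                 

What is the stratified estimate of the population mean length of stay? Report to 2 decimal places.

11.13

N = 1428 + 4687 + 1355 = 7470.
Weight each subgroup mean by Nₕ/N and sum.
Σ Nₕx̄ₕ = 1428·13.8 + 4687·12.2 + 1355·4.6 = 19706.4 + 57181.4 + 6233 = 83120.8.
Divide by N: 83120.8 / 7470 = 11.1273... → 11.13.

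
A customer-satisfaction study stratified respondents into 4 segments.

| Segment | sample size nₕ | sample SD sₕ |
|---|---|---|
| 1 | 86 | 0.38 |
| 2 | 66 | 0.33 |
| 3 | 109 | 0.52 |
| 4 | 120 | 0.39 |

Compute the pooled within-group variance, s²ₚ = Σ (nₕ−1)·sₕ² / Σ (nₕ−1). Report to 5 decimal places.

1: (86−1)·0.38² = 85·0.1444 = 12.274
2: (66−1)·0.33² = 65·0.1089 = 7.0785
3: (109−1)·0.52² = 108·0.2704 = 29.2032
4: (120−1)·0.39² = 119·0.1521 = 18.0999
Numerator = 66.6556; denominator = Σ(nₕ−1) = 377.
s²ₚ = 66.6556/377 = 0.1768053... → 0.17681.

0.17681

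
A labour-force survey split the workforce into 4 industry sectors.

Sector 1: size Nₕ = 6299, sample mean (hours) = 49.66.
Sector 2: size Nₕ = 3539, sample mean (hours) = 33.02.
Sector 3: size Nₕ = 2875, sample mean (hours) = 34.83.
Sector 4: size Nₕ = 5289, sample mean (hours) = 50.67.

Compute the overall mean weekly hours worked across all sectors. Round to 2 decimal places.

44.32

N = 18002; weights Wₕ = Nₕ/N = (0.3499, 0.1966, 0.1597, 0.2938).
x̄_st = Σ Wₕ·x̄ₕ = 0.3499·49.66 + 0.1966·33.02 + 0.1597·34.83 + 0.2938·50.67 ≈ 44.3171...
→ 44.32.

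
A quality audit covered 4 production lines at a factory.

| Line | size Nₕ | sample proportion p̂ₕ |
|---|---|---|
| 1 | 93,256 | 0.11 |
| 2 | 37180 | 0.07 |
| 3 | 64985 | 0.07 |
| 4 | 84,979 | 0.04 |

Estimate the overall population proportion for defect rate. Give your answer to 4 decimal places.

Wₕ = Nₕ/N with N = 280400: 0.3326, 0.1326, 0.2318, 0.3031.
p̂_st = 0.3326·0.11 + 0.1326·0.07 + 0.2318·0.07 + 0.3031·0.04 ≈ 0.074211... → 0.0742.

0.0742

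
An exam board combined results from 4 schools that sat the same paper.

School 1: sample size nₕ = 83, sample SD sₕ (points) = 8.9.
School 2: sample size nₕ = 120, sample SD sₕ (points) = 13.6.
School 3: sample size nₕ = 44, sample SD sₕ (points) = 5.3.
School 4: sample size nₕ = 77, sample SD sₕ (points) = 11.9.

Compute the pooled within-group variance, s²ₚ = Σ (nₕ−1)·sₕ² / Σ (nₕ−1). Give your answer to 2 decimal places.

126.49

Degrees of freedom: 82 + 119 + 43 + 76 = 320.
Σ(nₕ−1)sₕ² = 82·79.21 + 119·184.96 + 43·28.09 + 76·141.61 = 40475.69.
s²ₚ = 40475.69 / 320 = 126.4865... → 126.49.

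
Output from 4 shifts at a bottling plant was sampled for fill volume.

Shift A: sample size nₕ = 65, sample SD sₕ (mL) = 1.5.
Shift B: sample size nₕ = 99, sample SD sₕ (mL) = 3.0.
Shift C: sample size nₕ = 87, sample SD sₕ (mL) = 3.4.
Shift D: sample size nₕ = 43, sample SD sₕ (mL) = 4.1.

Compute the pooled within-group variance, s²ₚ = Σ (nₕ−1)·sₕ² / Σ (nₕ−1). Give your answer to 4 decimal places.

9.4006

Degrees of freedom: 64 + 98 + 86 + 42 = 290.
Σ(nₕ−1)sₕ² = 64·2.25 + 98·9 + 86·11.56 + 42·16.81 = 2726.18.
s²ₚ = 2726.18 / 290 = 9.400621... → 9.4006.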